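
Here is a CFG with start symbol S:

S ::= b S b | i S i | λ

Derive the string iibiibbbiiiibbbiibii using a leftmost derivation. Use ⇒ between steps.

S⇒iSi⇒iiSii⇒iibSbii⇒iibiSibii⇒iibiiSiibii⇒iibiibSbiibii⇒iibiibbSbbiibii⇒iibiibbbSbbbiibii⇒iibiibbbiSibbbiibii⇒iibiibbbiiSiibbbiibii⇒iibiibbbiiiibbbiibii

S ⇒ iSi   [S ::= i S i]
iSi ⇒ iiSii   [S ::= i S i]
iiSii ⇒ iibSbii   [S ::= b S b]
iibSbii ⇒ iibiSibii   [S ::= i S i]
iibiSibii ⇒ iibiiSiibii   [S ::= i S i]
iibiiSiibii ⇒ iibiibSbiibii   [S ::= b S b]
iibiibSbiibii ⇒ iibiibbSbbiibii   [S ::= b S b]
iibiibbSbbiibii ⇒ iibiibbbSbbbiibii   [S ::= b S b]
iibiibbbSbbbiibii ⇒ iibiibbbiSibbbiibii   [S ::= i S i]
iibiibbbiSibbbiibii ⇒ iibiibbbiiSiibbbiibii   [S ::= i S i]
iibiibbbiiSiibbbiibii ⇒ iibiibbbiiiibbbiibii   [S ::= λ]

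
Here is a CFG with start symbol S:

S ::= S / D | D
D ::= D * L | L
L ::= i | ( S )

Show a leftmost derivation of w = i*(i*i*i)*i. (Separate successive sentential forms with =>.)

S => D => D*L => D*L*L => L*L*L => i*L*L => i*(S)*L => i*(D)*L => i*(D*L)*L => i*(D*L*L)*L => i*(L*L*L)*L => i*(i*L*L)*L => i*(i*i*L)*L => i*(i*i*i)*L => i*(i*i*i)*i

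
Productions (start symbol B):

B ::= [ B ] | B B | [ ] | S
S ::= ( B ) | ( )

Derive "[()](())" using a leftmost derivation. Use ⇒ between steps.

B ⇒ BB ⇒ [B]B ⇒ [S]B ⇒ [()]B ⇒ [()]S ⇒ [()](B) ⇒ [()](S) ⇒ [()](())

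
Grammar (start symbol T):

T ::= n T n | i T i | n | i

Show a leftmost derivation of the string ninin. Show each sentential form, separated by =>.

T=>nTn=>niTin=>ninin

T => nTn   [T ::= n T n]
nTn => niTin   [T ::= i T i]
niTin => ninin   [T ::= n]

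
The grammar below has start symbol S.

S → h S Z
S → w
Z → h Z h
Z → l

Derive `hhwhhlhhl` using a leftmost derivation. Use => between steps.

S => hSZ   [S → h S Z]
hSZ => hhSZZ   [S → h S Z]
hhSZZ => hhwZZ   [S → w]
hhwZZ => hhwhZhZ   [Z → h Z h]
hhwhZhZ => hhwhhZhhZ   [Z → h Z h]
hhwhhZhhZ => hhwhhlhhZ   [Z → l]
hhwhhlhhZ => hhwhhlhhl   [Z → l]

S => hSZ => hhSZZ => hhwZZ => hhwhZhZ => hhwhhZhhZ => hhwhhlhhZ => hhwhhlhhl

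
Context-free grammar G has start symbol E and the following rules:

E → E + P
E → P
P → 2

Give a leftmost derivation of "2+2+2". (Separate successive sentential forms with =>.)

E => E+P   [E → E + P]
E+P => E+P+P   [E → E + P]
E+P+P => P+P+P   [E → P]
P+P+P => 2+P+P   [P → 2]
2+P+P => 2+2+P   [P → 2]
2+2+P => 2+2+2   [P → 2]

E => E+P => E+P+P => P+P+P => 2+P+P => 2+2+P => 2+2+2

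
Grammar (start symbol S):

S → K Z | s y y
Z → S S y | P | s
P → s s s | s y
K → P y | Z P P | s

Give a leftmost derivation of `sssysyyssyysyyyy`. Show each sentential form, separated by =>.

S=>KZ=>PyZ=>sssyZ=>sssySSy=>sssysyySy=>sssysyyKZy=>sssysyysZy=>sssysyysSSyy=>sssysyyssyySyy=>sssysyyssyysyyyy

S => KZ   [S → K Z]
KZ => PyZ   [K → P y]
PyZ => sssyZ   [P → s s s]
sssyZ => sssySSy   [Z → S S y]
sssySSy => sssysyySy   [S → s y y]
sssysyySy => sssysyyKZy   [S → K Z]
sssysyyKZy => sssysyysZy   [K → s]
sssysyysZy => sssysyysSSyy   [Z → S S y]
sssysyysSSyy => sssysyyssyySyy   [S → s y y]
sssysyyssyySyy => sssysyyssyysyyyy   [S → s y y]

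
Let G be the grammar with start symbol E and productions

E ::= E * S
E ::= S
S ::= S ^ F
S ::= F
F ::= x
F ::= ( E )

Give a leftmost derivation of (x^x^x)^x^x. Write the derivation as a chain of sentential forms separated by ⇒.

E ⇒ S ⇒ S^F ⇒ S^F^F ⇒ F^F^F ⇒ (E)^F^F ⇒ (S)^F^F ⇒ (S^F)^F^F ⇒ (S^F^F)^F^F ⇒ (F^F^F)^F^F ⇒ (x^F^F)^F^F ⇒ (x^x^F)^F^F ⇒ (x^x^x)^F^F ⇒ (x^x^x)^x^F ⇒ (x^x^x)^x^x

E ⇒ S   [E ::= S]
S ⇒ S^F   [S ::= S ^ F]
S^F ⇒ S^F^F   [S ::= S ^ F]
S^F^F ⇒ F^F^F   [S ::= F]
F^F^F ⇒ (E)^F^F   [F ::= ( E )]
(E)^F^F ⇒ (S)^F^F   [E ::= S]
(S)^F^F ⇒ (S^F)^F^F   [S ::= S ^ F]
(S^F)^F^F ⇒ (S^F^F)^F^F   [S ::= S ^ F]
(S^F^F)^F^F ⇒ (F^F^F)^F^F   [S ::= F]
(F^F^F)^F^F ⇒ (x^F^F)^F^F   [F ::= x]
(x^F^F)^F^F ⇒ (x^x^F)^F^F   [F ::= x]
(x^x^F)^F^F ⇒ (x^x^x)^F^F   [F ::= x]
(x^x^x)^F^F ⇒ (x^x^x)^x^F   [F ::= x]
(x^x^x)^x^F ⇒ (x^x^x)^x^x   [F ::= x]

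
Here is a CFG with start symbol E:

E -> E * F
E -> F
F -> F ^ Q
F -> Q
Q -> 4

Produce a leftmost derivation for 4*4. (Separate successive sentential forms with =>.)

E => E*F => F*F => Q*F => 4*F => 4*Q => 4*4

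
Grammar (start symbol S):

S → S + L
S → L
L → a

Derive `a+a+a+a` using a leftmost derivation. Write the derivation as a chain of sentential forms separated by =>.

S=>S+L=>S+L+L=>S+L+L+L=>L+L+L+L=>a+L+L+L=>a+a+L+L=>a+a+a+L=>a+a+a+a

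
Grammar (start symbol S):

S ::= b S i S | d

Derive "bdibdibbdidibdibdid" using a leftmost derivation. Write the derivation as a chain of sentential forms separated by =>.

S => bSiS   [S ::= b S i S]
bSiS => bdiS   [S ::= d]
bdiS => bdibSiS   [S ::= b S i S]
bdibSiS => bdibdiS   [S ::= d]
bdibdiS => bdibdibSiS   [S ::= b S i S]
bdibdibSiS => bdibdibbSiSiS   [S ::= b S i S]
bdibdibbSiSiS => bdibdibbdiSiS   [S ::= d]
bdibdibbdiSiS => bdibdibbdidiS   [S ::= d]
bdibdibbdidiS => bdibdibbdidibSiS   [S ::= b S i S]
bdibdibbdidibSiS => bdibdibbdidibdiS   [S ::= d]
bdibdibbdidibdiS => bdibdibbdidibdibSiS   [S ::= b S i S]
bdibdibbdidibdibSiS => bdibdibbdidibdibdiS   [S ::= d]
bdibdibbdidibdibdiS => bdibdibbdidibdibdid   [S ::= d]

S=>bSiS=>bdiS=>bdibSiS=>bdibdiS=>bdibdibSiS=>bdibdibbSiSiS=>bdibdibbdiSiS=>bdibdibbdidiS=>bdibdibbdidibSiS=>bdibdibbdidibdiS=>bdibdibbdidibdibSiS=>bdibdibbdidibdibdiS=>bdibdibbdidibdibdid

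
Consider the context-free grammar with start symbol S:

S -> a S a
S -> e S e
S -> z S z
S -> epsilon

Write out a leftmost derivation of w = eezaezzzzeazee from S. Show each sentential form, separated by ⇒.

S ⇒ eSe ⇒ eeSee ⇒ eezSzee ⇒ eezaSazee ⇒ eezaeSeazee ⇒ eezaezSzeazee ⇒ eezaezzSzzeazee ⇒ eezaezzzzeazee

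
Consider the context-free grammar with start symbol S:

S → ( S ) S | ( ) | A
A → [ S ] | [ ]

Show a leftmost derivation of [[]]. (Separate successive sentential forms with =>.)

S=>A=>[S]=>[A]=>[[]]

S => A   [S → A]
A => [S]   [A → [ S ]]
[S] => [A]   [S → A]
[A] => [[]]   [A → [ ]]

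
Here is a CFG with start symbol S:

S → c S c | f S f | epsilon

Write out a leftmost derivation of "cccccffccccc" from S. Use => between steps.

S => cSc => ccScc => cccSccc => ccccScccc => cccccSccccc => cccccfSfccccc => cccccffccccc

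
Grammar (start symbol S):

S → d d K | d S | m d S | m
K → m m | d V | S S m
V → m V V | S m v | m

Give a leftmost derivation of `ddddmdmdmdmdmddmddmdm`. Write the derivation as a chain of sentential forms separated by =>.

S => dS => ddS => dddS => ddddS => ddddmdS => ddddmdmdS => ddddmdmdmdS => ddddmdmdmdmdS => ddddmdmdmdmdmdS => ddddmdmdmdmdmddS => ddddmdmdmdmdmddmdS => ddddmdmdmdmdmddmddS => ddddmdmdmdmdmddmddmdS => ddddmdmdmdmdmddmddmdm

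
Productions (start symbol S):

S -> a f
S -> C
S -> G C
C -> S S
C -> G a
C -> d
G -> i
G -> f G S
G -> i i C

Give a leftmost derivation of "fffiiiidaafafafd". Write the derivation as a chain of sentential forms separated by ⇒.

S ⇒ GC   [S -> G C]
GC ⇒ fGSC   [G -> f G S]
fGSC ⇒ ffGSSC   [G -> f G S]
ffGSSC ⇒ fffGSSSC   [G -> f G S]
fffGSSSC ⇒ fffiiCSSSC   [G -> i i C]
fffiiCSSSC ⇒ fffiiGaSSSC   [C -> G a]
fffiiGaSSSC ⇒ fffiiiiCaSSSC   [G -> i i C]
fffiiiiCaSSSC ⇒ fffiiiidaSSSC   [C -> d]
fffiiiidaSSSC ⇒ fffiiiidaafSSC   [S -> a f]
fffiiiidaafSSC ⇒ fffiiiidaafafSC   [S -> a f]
fffiiiidaafafSC ⇒ fffiiiidaafafafC   [S -> a f]
fffiiiidaafafafC ⇒ fffiiiidaafafafd   [C -> d]

S⇒GC⇒fGSC⇒ffGSSC⇒fffGSSSC⇒fffiiCSSSC⇒fffiiGaSSSC⇒fffiiiiCaSSSC⇒fffiiiidaSSSC⇒fffiiiidaafSSC⇒fffiiiidaafafSC⇒fffiiiidaafafafC⇒fffiiiidaafafafd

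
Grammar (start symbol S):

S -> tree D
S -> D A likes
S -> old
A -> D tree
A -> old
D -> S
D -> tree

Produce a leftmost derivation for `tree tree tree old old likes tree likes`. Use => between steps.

S => tree D   [S -> tree D]
tree D => tree S   [D -> S]
tree S => tree D A likes   [S -> D A likes]
tree D A likes => tree tree A likes   [D -> tree]
tree tree A likes => tree tree D tree likes   [A -> D tree]
tree tree D tree likes => tree tree S tree likes   [D -> S]
tree tree S tree likes => tree tree D A likes tree likes   [S -> D A likes]
tree tree D A likes tree likes => tree tree S A likes tree likes   [D -> S]
tree tree S A likes tree likes => tree tree tree D A likes tree likes   [S -> tree D]
tree tree tree D A likes tree likes => tree tree tree S A likes tree likes   [D -> S]
tree tree tree S A likes tree likes => tree tree tree old A likes tree likes   [S -> old]
tree tree tree old A likes tree likes => tree tree tree old old likes tree likes   [A -> old]

S => tree D => tree S => tree D A likes => tree tree A likes => tree tree D tree likes => tree tree S tree likes => tree tree D A likes tree likes => tree tree S A likes tree likes => tree tree tree D A likes tree likes => tree tree tree S A likes tree likes => tree tree tree old A likes tree likes => tree tree tree old old likes tree likes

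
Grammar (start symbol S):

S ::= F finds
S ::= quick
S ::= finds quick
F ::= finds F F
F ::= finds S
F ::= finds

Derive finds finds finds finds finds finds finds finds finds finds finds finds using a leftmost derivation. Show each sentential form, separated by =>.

S => F finds => finds F F finds => finds finds F F F finds => finds finds finds S F F finds => finds finds finds F finds F F finds => finds finds finds finds F F finds F F finds => finds finds finds finds finds F finds F F finds => finds finds finds finds finds finds finds F F finds => finds finds finds finds finds finds finds finds F F F finds => finds finds finds finds finds finds finds finds finds F F finds => finds finds finds finds finds finds finds finds finds finds F finds => finds finds finds finds finds finds finds finds finds finds finds finds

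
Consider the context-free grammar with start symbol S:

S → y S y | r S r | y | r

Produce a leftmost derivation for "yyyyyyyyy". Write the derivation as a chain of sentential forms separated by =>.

S => ySy => yySyy => yyySyyy => yyyySyyyy => yyyyyyyyy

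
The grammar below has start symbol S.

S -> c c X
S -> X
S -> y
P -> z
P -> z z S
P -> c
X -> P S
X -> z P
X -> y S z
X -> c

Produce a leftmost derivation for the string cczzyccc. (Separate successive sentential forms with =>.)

S=>ccX=>ccPS=>cczzSS=>cczzyS=>cczzyccX=>cczzyccc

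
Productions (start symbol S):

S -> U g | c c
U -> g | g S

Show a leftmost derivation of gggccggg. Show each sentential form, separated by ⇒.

S ⇒ Ug   [S -> U g]
Ug ⇒ gSg   [U -> g S]
gSg ⇒ gUgg   [S -> U g]
gUgg ⇒ ggSgg   [U -> g S]
ggSgg ⇒ ggUggg   [S -> U g]
ggUggg ⇒ gggSggg   [U -> g S]
gggSggg ⇒ gggccggg   [S -> c c]

S ⇒ Ug ⇒ gSg ⇒ gUgg ⇒ ggSgg ⇒ ggUggg ⇒ gggSggg ⇒ gggccggg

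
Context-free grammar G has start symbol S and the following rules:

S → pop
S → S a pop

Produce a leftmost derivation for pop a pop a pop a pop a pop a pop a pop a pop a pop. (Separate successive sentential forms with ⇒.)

S ⇒ S a pop   [S → S a pop]
S a pop ⇒ S a pop a pop   [S → S a pop]
S a pop a pop ⇒ S a pop a pop a pop   [S → S a pop]
S a pop a pop a pop ⇒ S a pop a pop a pop a pop   [S → S a pop]
S a pop a pop a pop a pop ⇒ S a pop a pop a pop a pop a pop   [S → S a pop]
S a pop a pop a pop a pop a pop ⇒ S a pop a pop a pop a pop a pop a pop   [S → S a pop]
S a pop a pop a pop a pop a pop a pop ⇒ S a pop a pop a pop a pop a pop a pop a pop   [S → S a pop]
S a pop a pop a pop a pop a pop a pop a pop ⇒ S a pop a pop a pop a pop a pop a pop a pop a pop   [S → S a pop]
S a pop a pop a pop a pop a pop a pop a pop a pop ⇒ pop a pop a pop a pop a pop a pop a pop a pop a pop   [S → pop]

S ⇒ S a pop ⇒ S a pop a pop ⇒ S a pop a pop a pop ⇒ S a pop a pop a pop a pop ⇒ S a pop a pop a pop a pop a pop ⇒ S a pop a pop a pop a pop a pop a pop ⇒ S a pop a pop a pop a pop a pop a pop a pop ⇒ S a pop a pop a pop a pop a pop a pop a pop a pop ⇒ pop a pop a pop a pop a pop a pop a pop a pop a pop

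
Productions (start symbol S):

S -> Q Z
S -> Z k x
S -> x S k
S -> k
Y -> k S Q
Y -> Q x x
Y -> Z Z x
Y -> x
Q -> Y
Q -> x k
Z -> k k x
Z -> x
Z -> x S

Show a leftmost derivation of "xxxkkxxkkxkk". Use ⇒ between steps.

S ⇒ xSk ⇒ xxSkk ⇒ xxQZkk ⇒ xxYZkk ⇒ xxZZxZkk ⇒ xxxZxZkk ⇒ xxxkkxxZkk ⇒ xxxkkxxkkxkk

S ⇒ xSk   [S -> x S k]
xSk ⇒ xxSkk   [S -> x S k]
xxSkk ⇒ xxQZkk   [S -> Q Z]
xxQZkk ⇒ xxYZkk   [Q -> Y]
xxYZkk ⇒ xxZZxZkk   [Y -> Z Z x]
xxZZxZkk ⇒ xxxZxZkk   [Z -> x]
xxxZxZkk ⇒ xxxkkxxZkk   [Z -> k k x]
xxxkkxxZkk ⇒ xxxkkxxkkxkk   [Z -> k k x]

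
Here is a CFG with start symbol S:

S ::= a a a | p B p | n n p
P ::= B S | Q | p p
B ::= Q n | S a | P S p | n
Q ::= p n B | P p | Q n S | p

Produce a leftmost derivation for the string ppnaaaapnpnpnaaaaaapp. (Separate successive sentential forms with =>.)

S => pBp   [S ::= p B p]
pBp => pPSpp   [B ::= P S p]
pPSpp => pQSpp   [P ::= Q]
pQSpp => pQnSSpp   [Q ::= Q n S]
pQnSSpp => pQnSnSSpp   [Q ::= Q n S]
pQnSnSSpp => pPpnSnSSpp   [Q ::= P p]
pPpnSnSSpp => pQpnSnSSpp   [P ::= Q]
pQpnSnSSpp => ppnBpnSnSSpp   [Q ::= p n B]
ppnBpnSnSSpp => ppnSapnSnSSpp   [B ::= S a]
ppnSapnSnSSpp => ppnaaaapnSnSSpp   [S ::= a a a]
ppnaaaapnSnSSpp => ppnaaaapnpBpnSSpp   [S ::= p B p]
ppnaaaapnpBpnSSpp => ppnaaaapnpnpnSSpp   [B ::= n]
ppnaaaapnpnpnSSpp => ppnaaaapnpnpnaaaSpp   [S ::= a a a]
ppnaaaapnpnpnaaaSpp => ppnaaaapnpnpnaaaaaapp   [S ::= a a a]

S=>pBp=>pPSpp=>pQSpp=>pQnSSpp=>pQnSnSSpp=>pPpnSnSSpp=>pQpnSnSSpp=>ppnBpnSnSSpp=>ppnSapnSnSSpp=>ppnaaaapnSnSSpp=>ppnaaaapnpBpnSSpp=>ppnaaaapnpnpnSSpp=>ppnaaaapnpnpnaaaSpp=>ppnaaaapnpnpnaaaaaapp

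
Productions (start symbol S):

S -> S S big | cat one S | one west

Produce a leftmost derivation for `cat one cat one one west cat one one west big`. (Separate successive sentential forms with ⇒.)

S ⇒ cat one S ⇒ cat one cat one S ⇒ cat one cat one S S big ⇒ cat one cat one one west S big ⇒ cat one cat one one west cat one S big ⇒ cat one cat one one west cat one one west big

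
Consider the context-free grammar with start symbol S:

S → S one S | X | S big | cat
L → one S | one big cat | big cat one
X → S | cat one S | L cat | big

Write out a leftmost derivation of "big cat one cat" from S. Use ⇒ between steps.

S ⇒ X ⇒ L cat ⇒ big cat one cat

S ⇒ X   [S → X]
X ⇒ L cat   [X → L cat]
L cat ⇒ big cat one cat   [L → big cat one]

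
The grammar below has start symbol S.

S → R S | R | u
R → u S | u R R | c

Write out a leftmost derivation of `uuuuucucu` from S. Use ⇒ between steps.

S ⇒ RS ⇒ uSS ⇒ uRS ⇒ uuSS ⇒ uuRS ⇒ uuuRRS ⇒ uuuuSRS ⇒ uuuuRSRS ⇒ uuuuuSSRS ⇒ uuuuuRSRS ⇒ uuuuucSRS ⇒ uuuuucuRS ⇒ uuuuucucS ⇒ uuuuucucu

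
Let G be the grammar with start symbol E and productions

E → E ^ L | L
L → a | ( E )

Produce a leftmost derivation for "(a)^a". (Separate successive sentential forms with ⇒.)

E ⇒ E^L ⇒ L^L ⇒ (E)^L ⇒ (L)^L ⇒ (a)^L ⇒ (a)^a

E ⇒ E^L   [E → E ^ L]
E^L ⇒ L^L   [E → L]
L^L ⇒ (E)^L   [L → ( E )]
(E)^L ⇒ (L)^L   [E → L]
(L)^L ⇒ (a)^L   [L → a]
(a)^L ⇒ (a)^a   [L → a]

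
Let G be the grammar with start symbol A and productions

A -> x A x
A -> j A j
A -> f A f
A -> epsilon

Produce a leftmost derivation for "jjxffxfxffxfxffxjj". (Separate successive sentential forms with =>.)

A => jAj => jjAjj => jjxAxjj => jjxfAfxjj => jjxffAffxjj => jjxffxAxffxjj => jjxffxfAfxffxjj => jjxffxfxAxfxffxjj => jjxffxfxfAfxfxffxjj => jjxffxfxffxfxffxjj

A => jAj   [A -> j A j]
jAj => jjAjj   [A -> j A j]
jjAjj => jjxAxjj   [A -> x A x]
jjxAxjj => jjxfAfxjj   [A -> f A f]
jjxfAfxjj => jjxffAffxjj   [A -> f A f]
jjxffAffxjj => jjxffxAxffxjj   [A -> x A x]
jjxffxAxffxjj => jjxffxfAfxffxjj   [A -> f A f]
jjxffxfAfxffxjj => jjxffxfxAxfxffxjj   [A -> x A x]
jjxffxfxAxfxffxjj => jjxffxfxfAfxfxffxjj   [A -> f A f]
jjxffxfxfAfxfxffxjj => jjxffxfxffxfxffxjj   [A -> epsilon]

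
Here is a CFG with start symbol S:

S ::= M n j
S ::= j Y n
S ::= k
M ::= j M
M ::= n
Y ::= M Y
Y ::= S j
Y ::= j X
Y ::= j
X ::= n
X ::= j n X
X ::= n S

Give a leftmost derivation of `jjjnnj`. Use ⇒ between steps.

S ⇒ Mnj ⇒ jMnj ⇒ jjMnj ⇒ jjjMnj ⇒ jjjnnj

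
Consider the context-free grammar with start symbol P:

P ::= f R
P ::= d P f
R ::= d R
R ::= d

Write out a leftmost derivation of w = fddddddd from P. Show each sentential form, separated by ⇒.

P⇒fR⇒fdR⇒fddR⇒fdddR⇒fddddR⇒fdddddR⇒fddddddR⇒fddddddd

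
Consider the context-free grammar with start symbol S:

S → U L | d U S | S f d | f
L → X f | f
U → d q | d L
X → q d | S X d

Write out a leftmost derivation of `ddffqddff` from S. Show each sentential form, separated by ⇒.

S ⇒ UL ⇒ dLL ⇒ dXfL ⇒ dSXdfL ⇒ dULXdfL ⇒ ddLLXdfL ⇒ ddfLXdfL ⇒ ddffXdfL ⇒ ddffqddfL ⇒ ddffqddff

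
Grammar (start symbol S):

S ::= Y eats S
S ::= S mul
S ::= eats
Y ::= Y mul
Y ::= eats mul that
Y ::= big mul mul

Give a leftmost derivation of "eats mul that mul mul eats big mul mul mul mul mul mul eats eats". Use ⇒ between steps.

S ⇒ Y eats S   [S ::= Y eats S]
Y eats S ⇒ Y mul eats S   [Y ::= Y mul]
Y mul eats S ⇒ Y mul mul eats S   [Y ::= Y mul]
Y mul mul eats S ⇒ eats mul that mul mul eats S   [Y ::= eats mul that]
eats mul that mul mul eats S ⇒ eats mul that mul mul eats Y eats S   [S ::= Y eats S]
eats mul that mul mul eats Y eats S ⇒ eats mul that mul mul eats Y mul eats S   [Y ::= Y mul]
eats mul that mul mul eats Y mul eats S ⇒ eats mul that mul mul eats Y mul mul eats S   [Y ::= Y mul]
eats mul that mul mul eats Y mul mul eats S ⇒ eats mul that mul mul eats Y mul mul mul eats S   [Y ::= Y mul]
eats mul that mul mul eats Y mul mul mul eats S ⇒ eats mul that mul mul eats Y mul mul mul mul eats S   [Y ::= Y mul]
eats mul that mul mul eats Y mul mul mul mul eats S ⇒ eats mul that mul mul eats big mul mul mul mul mul mul eats S   [Y ::= big mul mul]
eats mul that mul mul eats big mul mul mul mul mul mul eats S ⇒ eats mul that mul mul eats big mul mul mul mul mul mul eats eats   [S ::= eats]

S ⇒ Y eats S ⇒ Y mul eats S ⇒ Y mul mul eats S ⇒ eats mul that mul mul eats S ⇒ eats mul that mul mul eats Y eats S ⇒ eats mul that mul mul eats Y mul eats S ⇒ eats mul that mul mul eats Y mul mul eats S ⇒ eats mul that mul mul eats Y mul mul mul eats S ⇒ eats mul that mul mul eats Y mul mul mul mul eats S ⇒ eats mul that mul mul eats big mul mul mul mul mul mul eats S ⇒ eats mul that mul mul eats big mul mul mul mul mul mul eats eats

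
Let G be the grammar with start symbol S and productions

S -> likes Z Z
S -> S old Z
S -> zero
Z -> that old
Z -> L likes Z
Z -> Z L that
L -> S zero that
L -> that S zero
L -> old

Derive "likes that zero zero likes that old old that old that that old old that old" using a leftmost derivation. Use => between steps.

S => S old Z   [S -> S old Z]
S old Z => likes Z Z old Z   [S -> likes Z Z]
likes Z Z old Z => likes L likes Z Z old Z   [Z -> L likes Z]
likes L likes Z Z old Z => likes that S zero likes Z Z old Z   [L -> that S zero]
likes that S zero likes Z Z old Z => likes that zero zero likes Z Z old Z   [S -> zero]
likes that zero zero likes Z Z old Z => likes that zero zero likes Z L that Z old Z   [Z -> Z L that]
likes that zero zero likes Z L that Z old Z => likes that zero zero likes Z L that L that Z old Z   [Z -> Z L that]
likes that zero zero likes Z L that L that Z old Z => likes that zero zero likes that old L that L that Z old Z   [Z -> that old]
likes that zero zero likes that old L that L that Z old Z => likes that zero zero likes that old old that L that Z old Z   [L -> old]
likes that zero zero likes that old old that L that Z old Z => likes that zero zero likes that old old that old that Z old Z   [L -> old]
likes that zero zero likes that old old that old that Z old Z => likes that zero zero likes that old old that old that that old old Z   [Z -> that old]
likes that zero zero likes that old old that old that that old old Z => likes that zero zero likes that old old that old that that old old that old   [Z -> that old]

S => S old Z => likes Z Z old Z => likes L likes Z Z old Z => likes that S zero likes Z Z old Z => likes that zero zero likes Z Z old Z => likes that zero zero likes Z L that Z old Z => likes that zero zero likes Z L that L that Z old Z => likes that zero zero likes that old L that L that Z old Z => likes that zero zero likes that old old that L that Z old Z => likes that zero zero likes that old old that old that Z old Z => likes that zero zero likes that old old that old that that old old Z => likes that zero zero likes that old old that old that that old old that old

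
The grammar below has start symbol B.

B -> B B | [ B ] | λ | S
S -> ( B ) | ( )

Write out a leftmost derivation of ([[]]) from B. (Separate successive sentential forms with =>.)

B=>BB=>SB=>(B)B=>(BB)B=>([B]B)B=>([[B]]B)B=>([[]]B)B=>([[]])B=>([[]])

B => BB   [B -> B B]
BB => SB   [B -> S]
SB => (B)B   [S -> ( B )]
(B)B => (BB)B   [B -> B B]
(BB)B => ([B]B)B   [B -> [ B ]]
([B]B)B => ([[B]]B)B   [B -> [ B ]]
([[B]]B)B => ([[]]B)B   [B -> λ]
([[]]B)B => ([[]])B   [B -> λ]
([[]])B => ([[]])   [B -> λ]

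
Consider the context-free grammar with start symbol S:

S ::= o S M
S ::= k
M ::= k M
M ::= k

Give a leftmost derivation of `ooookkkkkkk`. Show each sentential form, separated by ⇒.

S ⇒ oSM   [S ::= o S M]
oSM ⇒ ooSMM   [S ::= o S M]
ooSMM ⇒ oooSMMM   [S ::= o S M]
oooSMMM ⇒ ooooSMMMM   [S ::= o S M]
ooooSMMMM ⇒ ooookMMMM   [S ::= k]
ooookMMMM ⇒ ooookkMMMM   [M ::= k M]
ooookkMMMM ⇒ ooookkkMMMM   [M ::= k M]
ooookkkMMMM ⇒ ooookkkkMMM   [M ::= k]
ooookkkkMMM ⇒ ooookkkkkMM   [M ::= k]
ooookkkkkMM ⇒ ooookkkkkkM   [M ::= k]
ooookkkkkkM ⇒ ooookkkkkkk   [M ::= k]

S⇒oSM⇒ooSMM⇒oooSMMM⇒ooooSMMMM⇒ooookMMMM⇒ooookkMMMM⇒ooookkkMMMM⇒ooookkkkMMM⇒ooookkkkkMM⇒ooookkkkkkM⇒ooookkkkkkk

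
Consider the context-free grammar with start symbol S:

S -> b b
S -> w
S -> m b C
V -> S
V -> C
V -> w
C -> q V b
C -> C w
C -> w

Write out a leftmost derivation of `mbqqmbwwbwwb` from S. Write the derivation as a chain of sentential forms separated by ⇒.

S ⇒ mbC ⇒ mbqVb ⇒ mbqCb ⇒ mbqCwb ⇒ mbqCwwb ⇒ mbqqVbwwb ⇒ mbqqSbwwb ⇒ mbqqmbCbwwb ⇒ mbqqmbCwbwwb ⇒ mbqqmbwwbwwb

S ⇒ mbC   [S -> m b C]
mbC ⇒ mbqVb   [C -> q V b]
mbqVb ⇒ mbqCb   [V -> C]
mbqCb ⇒ mbqCwb   [C -> C w]
mbqCwb ⇒ mbqCwwb   [C -> C w]
mbqCwwb ⇒ mbqqVbwwb   [C -> q V b]
mbqqVbwwb ⇒ mbqqSbwwb   [V -> S]
mbqqSbwwb ⇒ mbqqmbCbwwb   [S -> m b C]
mbqqmbCbwwb ⇒ mbqqmbCwbwwb   [C -> C w]
mbqqmbCwbwwb ⇒ mbqqmbwwbwwb   [C -> w]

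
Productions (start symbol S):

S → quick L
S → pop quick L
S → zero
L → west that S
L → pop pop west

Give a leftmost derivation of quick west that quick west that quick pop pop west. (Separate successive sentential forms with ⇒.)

S ⇒ quick L ⇒ quick west that S ⇒ quick west that quick L ⇒ quick west that quick west that S ⇒ quick west that quick west that quick L ⇒ quick west that quick west that quick pop pop west

S ⇒ quick L   [S → quick L]
quick L ⇒ quick west that S   [L → west that S]
quick west that S ⇒ quick west that quick L   [S → quick L]
quick west that quick L ⇒ quick west that quick west that S   [L → west that S]
quick west that quick west that S ⇒ quick west that quick west that quick L   [S → quick L]
quick west that quick west that quick L ⇒ quick west that quick west that quick pop pop west   [L → pop pop west]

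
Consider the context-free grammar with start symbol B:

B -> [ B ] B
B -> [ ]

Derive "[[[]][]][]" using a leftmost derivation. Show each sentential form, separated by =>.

B => [B]B   [B -> [ B ] B]
[B]B => [[B]B]B   [B -> [ B ] B]
[[B]B]B => [[[]]B]B   [B -> [ ]]
[[[]]B]B => [[[]][]]B   [B -> [ ]]
[[[]][]]B => [[[]][]][]   [B -> [ ]]

B => [B]B => [[B]B]B => [[[]]B]B => [[[]][]]B => [[[]][]][]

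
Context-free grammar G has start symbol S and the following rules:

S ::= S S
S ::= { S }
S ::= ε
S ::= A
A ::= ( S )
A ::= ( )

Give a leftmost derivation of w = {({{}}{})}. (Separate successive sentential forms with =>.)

S => SS   [S ::= S S]
SS => {S}S   [S ::= { S }]
{S}S => {A}S   [S ::= A]
{A}S => {(S)}S   [A ::= ( S )]
{(S)}S => {(SS)}S   [S ::= S S]
{(SS)}S => {({S}S)}S   [S ::= { S }]
{({S}S)}S => {({{S}}S)}S   [S ::= { S }]
{({{S}}S)}S => {({{}}S)}S   [S ::= ε]
{({{}}S)}S => {({{}}{S})}S   [S ::= { S }]
{({{}}{S})}S => {({{}}{})}S   [S ::= ε]
{({{}}{})}S => {({{}}{})}   [S ::= ε]

S => SS => {S}S => {A}S => {(S)}S => {(SS)}S => {({S}S)}S => {({{S}}S)}S => {({{}}S)}S => {({{}}{S})}S => {({{}}{})}S => {({{}}{})}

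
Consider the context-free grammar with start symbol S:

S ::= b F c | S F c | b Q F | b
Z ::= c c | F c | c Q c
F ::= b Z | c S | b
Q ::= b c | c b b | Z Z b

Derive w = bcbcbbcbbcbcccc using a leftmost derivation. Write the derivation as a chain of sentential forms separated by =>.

S => bFc => bcSc => bcbQFc => bcbcbbFc => bcbcbbcSc => bcbcbbcbFcc => bcbcbbcbbZcc => bcbcbbcbbcQccc => bcbcbbcbbcbcccc

S => bFc   [S ::= b F c]
bFc => bcSc   [F ::= c S]
bcSc => bcbQFc   [S ::= b Q F]
bcbQFc => bcbcbbFc   [Q ::= c b b]
bcbcbbFc => bcbcbbcSc   [F ::= c S]
bcbcbbcSc => bcbcbbcbFcc   [S ::= b F c]
bcbcbbcbFcc => bcbcbbcbbZcc   [F ::= b Z]
bcbcbbcbbZcc => bcbcbbcbbcQccc   [Z ::= c Q c]
bcbcbbcbbcQccc => bcbcbbcbbcbcccc   [Q ::= b c]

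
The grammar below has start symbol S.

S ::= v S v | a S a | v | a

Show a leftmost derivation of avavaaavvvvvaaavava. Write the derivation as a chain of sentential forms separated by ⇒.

S ⇒ aSa ⇒ avSva ⇒ avaSava ⇒ avavSvava ⇒ avavaSavava ⇒ avavaaSaavava ⇒ avavaaaSaaavava ⇒ avavaaavSvaaavava ⇒ avavaaavvSvvaaavava ⇒ avavaaavvvvvaaavava

S ⇒ aSa   [S ::= a S a]
aSa ⇒ avSva   [S ::= v S v]
avSva ⇒ avaSava   [S ::= a S a]
avaSava ⇒ avavSvava   [S ::= v S v]
avavSvava ⇒ avavaSavava   [S ::= a S a]
avavaSavava ⇒ avavaaSaavava   [S ::= a S a]
avavaaSaavava ⇒ avavaaaSaaavava   [S ::= a S a]
avavaaaSaaavava ⇒ avavaaavSvaaavava   [S ::= v S v]
avavaaavSvaaavava ⇒ avavaaavvSvvaaavava   [S ::= v S v]
avavaaavvSvvaaavava ⇒ avavaaavvvvvaaavava   [S ::= v]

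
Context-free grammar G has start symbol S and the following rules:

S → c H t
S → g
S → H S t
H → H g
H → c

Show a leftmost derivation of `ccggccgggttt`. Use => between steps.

S => HSt   [S → H S t]
HSt => cSt   [H → c]
cSt => cHStt   [S → H S t]
cHStt => cHgStt   [H → H g]
cHgStt => cHggStt   [H → H g]
cHggStt => ccggStt   [H → c]
ccggStt => ccggcHttt   [S → c H t]
ccggcHttt => ccggcHgttt   [H → H g]
ccggcHgttt => ccggcHggttt   [H → H g]
ccggcHggttt => ccggcHgggttt   [H → H g]
ccggcHgggttt => ccggccgggttt   [H → c]

S => HSt => cSt => cHStt => cHgStt => cHggStt => ccggStt => ccggcHttt => ccggcHgttt => ccggcHggttt => ccggcHgggttt => ccggccgggttt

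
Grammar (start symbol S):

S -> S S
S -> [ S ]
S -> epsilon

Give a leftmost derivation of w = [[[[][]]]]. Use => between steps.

S=>[S]=>[[S]]=>[[[S]]]=>[[[SS]]]=>[[[SSS]]]=>[[[SSSS]]]=>[[[[S]SSS]]]=>[[[[]SSS]]]=>[[[[]SS]]]=>[[[[]S]]]=>[[[[][S]]]]=>[[[[][]]]]

S => [S]   [S -> [ S ]]
[S] => [[S]]   [S -> [ S ]]
[[S]] => [[[S]]]   [S -> [ S ]]
[[[S]]] => [[[SS]]]   [S -> S S]
[[[SS]]] => [[[SSS]]]   [S -> S S]
[[[SSS]]] => [[[SSSS]]]   [S -> S S]
[[[SSSS]]] => [[[[S]SSS]]]   [S -> [ S ]]
[[[[S]SSS]]] => [[[[]SSS]]]   [S -> epsilon]
[[[[]SSS]]] => [[[[]SS]]]   [S -> epsilon]
[[[[]SS]]] => [[[[]S]]]   [S -> epsilon]
[[[[]S]]] => [[[[][S]]]]   [S -> [ S ]]
[[[[][S]]]] => [[[[][]]]]   [S -> epsilon]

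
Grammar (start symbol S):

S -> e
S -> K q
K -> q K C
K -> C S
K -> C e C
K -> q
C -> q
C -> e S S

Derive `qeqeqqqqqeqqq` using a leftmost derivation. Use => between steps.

S => Kq => qKCq => qCeCCq => qeSSeCCq => qeKqSeCCq => qeCSqSeCCq => qeqSqSeCCq => qeqeqSeCCq => qeqeqKqeCCq => qeqeqqKCqeCCq => qeqeqqqCqeCCq => qeqeqqqqqeCCq => qeqeqqqqqeqCq => qeqeqqqqqeqqq

S => Kq   [S -> K q]
Kq => qKCq   [K -> q K C]
qKCq => qCeCCq   [K -> C e C]
qCeCCq => qeSSeCCq   [C -> e S S]
qeSSeCCq => qeKqSeCCq   [S -> K q]
qeKqSeCCq => qeCSqSeCCq   [K -> C S]
qeCSqSeCCq => qeqSqSeCCq   [C -> q]
qeqSqSeCCq => qeqeqSeCCq   [S -> e]
qeqeqSeCCq => qeqeqKqeCCq   [S -> K q]
qeqeqKqeCCq => qeqeqqKCqeCCq   [K -> q K C]
qeqeqqKCqeCCq => qeqeqqqCqeCCq   [K -> q]
qeqeqqqCqeCCq => qeqeqqqqqeCCq   [C -> q]
qeqeqqqqqeCCq => qeqeqqqqqeqCq   [C -> q]
qeqeqqqqqeqCq => qeqeqqqqqeqqq   [C -> q]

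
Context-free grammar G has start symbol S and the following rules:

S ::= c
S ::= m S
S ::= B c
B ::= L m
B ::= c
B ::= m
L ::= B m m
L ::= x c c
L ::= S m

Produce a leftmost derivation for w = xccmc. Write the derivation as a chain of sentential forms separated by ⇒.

S⇒Bc⇒Lmc⇒xccmc

S ⇒ Bc   [S ::= B c]
Bc ⇒ Lmc   [B ::= L m]
Lmc ⇒ xccmc   [L ::= x c c]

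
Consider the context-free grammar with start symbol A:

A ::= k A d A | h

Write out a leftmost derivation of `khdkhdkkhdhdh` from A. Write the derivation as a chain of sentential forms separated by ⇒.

A ⇒ kAdA   [A ::= k A d A]
kAdA ⇒ khdA   [A ::= h]
khdA ⇒ khdkAdA   [A ::= k A d A]
khdkAdA ⇒ khdkhdA   [A ::= h]
khdkhdA ⇒ khdkhdkAdA   [A ::= k A d A]
khdkhdkAdA ⇒ khdkhdkkAdAdA   [A ::= k A d A]
khdkhdkkAdAdA ⇒ khdkhdkkhdAdA   [A ::= h]
khdkhdkkhdAdA ⇒ khdkhdkkhdhdA   [A ::= h]
khdkhdkkhdhdA ⇒ khdkhdkkhdhdh   [A ::= h]

A ⇒ kAdA ⇒ khdA ⇒ khdkAdA ⇒ khdkhdA ⇒ khdkhdkAdA ⇒ khdkhdkkAdAdA ⇒ khdkhdkkhdAdA ⇒ khdkhdkkhdhdA ⇒ khdkhdkkhdhdh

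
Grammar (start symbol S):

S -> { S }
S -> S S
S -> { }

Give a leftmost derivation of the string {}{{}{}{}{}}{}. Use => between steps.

S => SS   [S -> S S]
SS => {}S   [S -> { }]
{}S => {}SS   [S -> S S]
{}SS => {}{S}S   [S -> { S }]
{}{S}S => {}{SS}S   [S -> S S]
{}{SS}S => {}{SSS}S   [S -> S S]
{}{SSS}S => {}{SSSS}S   [S -> S S]
{}{SSSS}S => {}{{}SSS}S   [S -> { }]
{}{{}SSS}S => {}{{}{}SS}S   [S -> { }]
{}{{}{}SS}S => {}{{}{}{}S}S   [S -> { }]
{}{{}{}{}S}S => {}{{}{}{}{}}S   [S -> { }]
{}{{}{}{}{}}S => {}{{}{}{}{}}{}   [S -> { }]

S => SS => {}S => {}SS => {}{S}S => {}{SS}S => {}{SSS}S => {}{SSSS}S => {}{{}SSS}S => {}{{}{}SS}S => {}{{}{}{}S}S => {}{{}{}{}{}}S => {}{{}{}{}{}}{}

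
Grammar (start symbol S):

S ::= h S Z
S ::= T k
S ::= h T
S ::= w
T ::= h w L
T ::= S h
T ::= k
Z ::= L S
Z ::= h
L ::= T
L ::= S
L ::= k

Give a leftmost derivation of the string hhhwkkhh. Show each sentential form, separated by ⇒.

S ⇒ hT ⇒ hSh ⇒ hhSZh ⇒ hhTkZh ⇒ hhhwLkZh ⇒ hhhwkkZh ⇒ hhhwkkhh

S ⇒ hT   [S ::= h T]
hT ⇒ hSh   [T ::= S h]
hSh ⇒ hhSZh   [S ::= h S Z]
hhSZh ⇒ hhTkZh   [S ::= T k]
hhTkZh ⇒ hhhwLkZh   [T ::= h w L]
hhhwLkZh ⇒ hhhwkkZh   [L ::= k]
hhhwkkZh ⇒ hhhwkkhh   [Z ::= h]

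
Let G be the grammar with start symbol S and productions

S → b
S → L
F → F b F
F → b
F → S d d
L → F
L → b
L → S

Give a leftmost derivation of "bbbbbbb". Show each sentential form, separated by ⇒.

S ⇒ L   [S → L]
L ⇒ F   [L → F]
F ⇒ FbF   [F → F b F]
FbF ⇒ FbFbF   [F → F b F]
FbFbF ⇒ FbFbFbF   [F → F b F]
FbFbFbF ⇒ bbFbFbF   [F → b]
bbFbFbF ⇒ bbbbFbF   [F → b]
bbbbFbF ⇒ bbbbbbF   [F → b]
bbbbbbF ⇒ bbbbbbb   [F → b]

S ⇒ L ⇒ F ⇒ FbF ⇒ FbFbF ⇒ FbFbFbF ⇒ bbFbFbF ⇒ bbbbFbF ⇒ bbbbbbF ⇒ bbbbbbb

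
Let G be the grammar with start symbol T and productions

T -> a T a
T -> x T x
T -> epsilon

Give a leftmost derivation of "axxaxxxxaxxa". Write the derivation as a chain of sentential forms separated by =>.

T=>aTa=>axTxa=>axxTxxa=>axxaTaxxa=>axxaxTxaxxa=>axxaxxTxxaxxa=>axxaxxxxaxxa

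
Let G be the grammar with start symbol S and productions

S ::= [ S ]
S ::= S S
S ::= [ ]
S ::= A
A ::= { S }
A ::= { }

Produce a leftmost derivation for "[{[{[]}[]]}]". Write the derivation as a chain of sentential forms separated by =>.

S => [S]   [S ::= [ S ]]
[S] => [A]   [S ::= A]
[A] => [{S}]   [A ::= { S }]
[{S}] => [{[S]}]   [S ::= [ S ]]
[{[S]}] => [{[SS]}]   [S ::= S S]
[{[SS]}] => [{[AS]}]   [S ::= A]
[{[AS]}] => [{[{S}S]}]   [A ::= { S }]
[{[{S}S]}] => [{[{[]}S]}]   [S ::= [ ]]
[{[{[]}S]}] => [{[{[]}[]]}]   [S ::= [ ]]

S=>[S]=>[A]=>[{S}]=>[{[S]}]=>[{[SS]}]=>[{[AS]}]=>[{[{S}S]}]=>[{[{[]}S]}]=>[{[{[]}[]]}]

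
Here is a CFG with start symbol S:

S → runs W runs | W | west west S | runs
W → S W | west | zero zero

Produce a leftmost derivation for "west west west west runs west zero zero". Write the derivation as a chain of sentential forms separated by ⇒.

S ⇒ west west S ⇒ west west W ⇒ west west S W ⇒ west west west west S W ⇒ west west west west W W ⇒ west west west west S W W ⇒ west west west west runs W W ⇒ west west west west runs west W ⇒ west west west west runs west zero zero

S ⇒ west west S   [S → west west S]
west west S ⇒ west west W   [S → W]
west west W ⇒ west west S W   [W → S W]
west west S W ⇒ west west west west S W   [S → west west S]
west west west west S W ⇒ west west west west W W   [S → W]
west west west west W W ⇒ west west west west S W W   [W → S W]
west west west west S W W ⇒ west west west west runs W W   [S → runs]
west west west west runs W W ⇒ west west west west runs west W   [W → west]
west west west west runs west W ⇒ west west west west runs west zero zero   [W → zero zero]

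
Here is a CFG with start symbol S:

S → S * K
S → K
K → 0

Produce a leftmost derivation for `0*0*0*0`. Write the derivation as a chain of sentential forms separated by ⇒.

S⇒S*K⇒S*K*K⇒S*K*K*K⇒K*K*K*K⇒0*K*K*K⇒0*0*K*K⇒0*0*0*K⇒0*0*0*0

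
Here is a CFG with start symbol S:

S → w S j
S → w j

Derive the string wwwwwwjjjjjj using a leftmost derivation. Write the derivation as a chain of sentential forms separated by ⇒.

S⇒wSj⇒wwSjj⇒wwwSjjj⇒wwwwSjjjj⇒wwwwwSjjjjj⇒wwwwwwjjjjjj

S ⇒ wSj   [S → w S j]
wSj ⇒ wwSjj   [S → w S j]
wwSjj ⇒ wwwSjjj   [S → w S j]
wwwSjjj ⇒ wwwwSjjjj   [S → w S j]
wwwwSjjjj ⇒ wwwwwSjjjjj   [S → w S j]
wwwwwSjjjjj ⇒ wwwwwwjjjjjj   [S → w j]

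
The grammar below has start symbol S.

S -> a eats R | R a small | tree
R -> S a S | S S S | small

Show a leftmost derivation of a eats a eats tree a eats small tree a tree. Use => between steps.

S => a eats R   [S -> a eats R]
a eats R => a eats S a S   [R -> S a S]
a eats S a S => a eats a eats R a S   [S -> a eats R]
a eats a eats R a S => a eats a eats S S S a S   [R -> S S S]
a eats a eats S S S a S => a eats a eats tree S S a S   [S -> tree]
a eats a eats tree S S a S => a eats a eats tree a eats R S a S   [S -> a eats R]
a eats a eats tree a eats R S a S => a eats a eats tree a eats small S a S   [R -> small]
a eats a eats tree a eats small S a S => a eats a eats tree a eats small tree a S   [S -> tree]
a eats a eats tree a eats small tree a S => a eats a eats tree a eats small tree a tree   [S -> tree]

S => a eats R => a eats S a S => a eats a eats R a S => a eats a eats S S S a S => a eats a eats tree S S a S => a eats a eats tree a eats R S a S => a eats a eats tree a eats small S a S => a eats a eats tree a eats small tree a S => a eats a eats tree a eats small tree a tree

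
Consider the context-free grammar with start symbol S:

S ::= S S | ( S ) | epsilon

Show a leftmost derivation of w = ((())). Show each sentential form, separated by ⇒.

S ⇒ SS   [S ::= S S]
SS ⇒ SSS   [S ::= S S]
SSS ⇒ (S)SS   [S ::= ( S )]
(S)SS ⇒ ((S))SS   [S ::= ( S )]
((S))SS ⇒ (((S)))SS   [S ::= ( S )]
(((S)))SS ⇒ ((()))SS   [S ::= epsilon]
((()))SS ⇒ ((()))S   [S ::= epsilon]
((()))S ⇒ ((()))   [S ::= epsilon]

S ⇒ SS ⇒ SSS ⇒ (S)SS ⇒ ((S))SS ⇒ (((S)))SS ⇒ ((()))SS ⇒ ((()))S ⇒ ((()))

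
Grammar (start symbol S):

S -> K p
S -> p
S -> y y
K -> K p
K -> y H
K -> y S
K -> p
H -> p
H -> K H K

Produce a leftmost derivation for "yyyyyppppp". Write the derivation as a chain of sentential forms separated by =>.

S => Kp   [S -> K p]
Kp => yHp   [K -> y H]
yHp => yKHKp   [H -> K H K]
yKHKp => yySHKp   [K -> y S]
yySHKp => yyKpHKp   [S -> K p]
yyKpHKp => yyKppHKp   [K -> K p]
yyKppHKp => yyySppHKp   [K -> y S]
yyySppHKp => yyyyyppHKp   [S -> y y]
yyyyyppHKp => yyyyypppKp   [H -> p]
yyyyypppKp => yyyyyppppp   [K -> p]

S => Kp => yHp => yKHKp => yySHKp => yyKpHKp => yyKppHKp => yyySppHKp => yyyyyppHKp => yyyyypppKp => yyyyyppppp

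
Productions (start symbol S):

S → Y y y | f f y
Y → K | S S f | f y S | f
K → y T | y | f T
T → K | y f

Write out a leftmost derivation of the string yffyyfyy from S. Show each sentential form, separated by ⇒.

S ⇒ Yyy   [S → Y y y]
Yyy ⇒ Kyy   [Y → K]
Kyy ⇒ yTyy   [K → y T]
yTyy ⇒ yKyy   [T → K]
yKyy ⇒ yfTyy   [K → f T]
yfTyy ⇒ yfKyy   [T → K]
yfKyy ⇒ yffTyy   [K → f T]
yffTyy ⇒ yffKyy   [T → K]
yffKyy ⇒ yffyTyy   [K → y T]
yffyTyy ⇒ yffyyfyy   [T → y f]

S ⇒ Yyy ⇒ Kyy ⇒ yTyy ⇒ yKyy ⇒ yfTyy ⇒ yfKyy ⇒ yffTyy ⇒ yffKyy ⇒ yffyTyy ⇒ yffyyfyy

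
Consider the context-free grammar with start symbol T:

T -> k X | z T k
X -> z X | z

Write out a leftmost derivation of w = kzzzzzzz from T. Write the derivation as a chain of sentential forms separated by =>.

T=>kX=>kzX=>kzzX=>kzzzX=>kzzzzX=>kzzzzzX=>kzzzzzzX=>kzzzzzzz

T => kX   [T -> k X]
kX => kzX   [X -> z X]
kzX => kzzX   [X -> z X]
kzzX => kzzzX   [X -> z X]
kzzzX => kzzzzX   [X -> z X]
kzzzzX => kzzzzzX   [X -> z X]
kzzzzzX => kzzzzzzX   [X -> z X]
kzzzzzzX => kzzzzzzz   [X -> z]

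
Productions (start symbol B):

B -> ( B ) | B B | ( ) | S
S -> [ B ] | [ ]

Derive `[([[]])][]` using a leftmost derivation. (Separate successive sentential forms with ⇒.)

B ⇒ BB ⇒ SB ⇒ [B]B ⇒ [(B)]B ⇒ [(S)]B ⇒ [([B])]B ⇒ [([S])]B ⇒ [([[]])]B ⇒ [([[]])]S ⇒ [([[]])][]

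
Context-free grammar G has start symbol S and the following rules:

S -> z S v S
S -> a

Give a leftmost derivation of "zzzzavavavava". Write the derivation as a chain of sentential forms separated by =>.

S => zSvS => zzSvSvS => zzzSvSvSvS => zzzzSvSvSvSvS => zzzzavSvSvSvS => zzzzavavSvSvS => zzzzavavavSvS => zzzzavavavavS => zzzzavavavava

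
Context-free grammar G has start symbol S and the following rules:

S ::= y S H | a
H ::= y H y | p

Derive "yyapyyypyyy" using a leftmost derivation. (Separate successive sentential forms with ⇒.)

S ⇒ ySH ⇒ yySHH ⇒ yyaHH ⇒ yyapH ⇒ yyapyHy ⇒ yyapyyHyy ⇒ yyapyyyHyyy ⇒ yyapyyypyyy

S ⇒ ySH   [S ::= y S H]
ySH ⇒ yySHH   [S ::= y S H]
yySHH ⇒ yyaHH   [S ::= a]
yyaHH ⇒ yyapH   [H ::= p]
yyapH ⇒ yyapyHy   [H ::= y H y]
yyapyHy ⇒ yyapyyHyy   [H ::= y H y]
yyapyyHyy ⇒ yyapyyyHyyy   [H ::= y H y]
yyapyyyHyyy ⇒ yyapyyypyyy   [H ::= p]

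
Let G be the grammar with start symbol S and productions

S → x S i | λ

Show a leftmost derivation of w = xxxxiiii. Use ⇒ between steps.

S ⇒ xSi ⇒ xxSii ⇒ xxxSiii ⇒ xxxxSiiii ⇒ xxxxiiii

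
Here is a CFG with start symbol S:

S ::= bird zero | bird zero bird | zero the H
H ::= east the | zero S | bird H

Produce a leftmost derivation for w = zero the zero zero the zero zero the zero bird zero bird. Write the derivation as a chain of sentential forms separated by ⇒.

S ⇒ zero the H ⇒ zero the zero S ⇒ zero the zero zero the H ⇒ zero the zero zero the zero S ⇒ zero the zero zero the zero zero the H ⇒ zero the zero zero the zero zero the zero S ⇒ zero the zero zero the zero zero the zero bird zero bird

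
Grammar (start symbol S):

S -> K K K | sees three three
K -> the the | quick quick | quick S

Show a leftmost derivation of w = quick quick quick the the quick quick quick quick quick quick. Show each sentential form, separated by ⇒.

S ⇒ K K K ⇒ quick S K K ⇒ quick K K K K K ⇒ quick quick quick K K K K ⇒ quick quick quick the the K K K ⇒ quick quick quick the the quick quick K K ⇒ quick quick quick the the quick quick quick quick K ⇒ quick quick quick the the quick quick quick quick quick quick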